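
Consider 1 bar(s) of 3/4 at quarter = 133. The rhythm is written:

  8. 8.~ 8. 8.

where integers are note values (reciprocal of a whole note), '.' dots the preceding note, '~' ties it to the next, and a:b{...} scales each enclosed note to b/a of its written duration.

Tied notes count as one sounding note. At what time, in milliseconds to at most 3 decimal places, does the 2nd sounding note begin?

1. 0.0ms @ 0 + 338.346ms (3/4)
2. 338.346ms @ 3/4 + 676.692ms (3/2)
3. 1015.038ms @ 9/4 + 338.346ms (3/4)

note 2 onset = 3/4b = 338.346ms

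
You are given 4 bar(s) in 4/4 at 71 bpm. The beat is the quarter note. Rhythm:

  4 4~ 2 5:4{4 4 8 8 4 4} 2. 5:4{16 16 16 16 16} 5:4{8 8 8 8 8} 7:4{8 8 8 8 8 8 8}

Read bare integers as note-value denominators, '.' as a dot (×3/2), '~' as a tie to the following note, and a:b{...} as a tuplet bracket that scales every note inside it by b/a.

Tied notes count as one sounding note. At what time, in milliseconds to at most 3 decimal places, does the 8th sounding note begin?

note 8 onset = 36/5b = 6084.507ms

1. 0.0ms @ 0 + 845.07ms (1)
2. 845.07ms @ 1 + 2535.211ms (3)
3. 3380.282ms @ 4 + 676.056ms (4/5)
4. 4056.338ms @ 24/5 + 676.056ms (4/5)
5. 4732.394ms @ 28/5 + 338.028ms (2/5)
6. 5070.423ms @ 6 + 338.028ms (2/5)
7. 5408.451ms @ 32/5 + 676.056ms (4/5)
8. 6084.507ms @ 36/5 + 676.056ms (4/5)
9. 6760.563ms @ 8 + 2535.211ms (3)
10. 9295.775ms @ 11 + 169.014ms (1/5)
11. 9464.789ms @ 56/5 + 169.014ms (1/5)
12. 9633.803ms @ 57/5 + 169.014ms (1/5)
13. 9802.817ms @ 58/5 + 169.014ms (1/5)
14. 9971.831ms @ 59/5 + 169.014ms (1/5)
15. 10140.845ms @ 12 + 338.028ms (2/5)
16. 10478.873ms @ 62/5 + 338.028ms (2/5)
17. 10816.901ms @ 64/5 + 338.028ms (2/5)
18. 11154.93ms @ 66/5 + 338.028ms (2/5)
19. 11492.958ms @ 68/5 + 338.028ms (2/5)
20. 11830.986ms @ 14 + 241.449ms (2/7)
21. 12072.435ms @ 100/7 + 241.449ms (2/7)
22. 12313.883ms @ 102/7 + 241.449ms (2/7)
23. 12555.332ms @ 104/7 + 241.449ms (2/7)
24. 12796.781ms @ 106/7 + 241.449ms (2/7)
25. 13038.229ms @ 108/7 + 241.449ms (2/7)
26. 13279.678ms @ 110/7 + 241.449ms (2/7)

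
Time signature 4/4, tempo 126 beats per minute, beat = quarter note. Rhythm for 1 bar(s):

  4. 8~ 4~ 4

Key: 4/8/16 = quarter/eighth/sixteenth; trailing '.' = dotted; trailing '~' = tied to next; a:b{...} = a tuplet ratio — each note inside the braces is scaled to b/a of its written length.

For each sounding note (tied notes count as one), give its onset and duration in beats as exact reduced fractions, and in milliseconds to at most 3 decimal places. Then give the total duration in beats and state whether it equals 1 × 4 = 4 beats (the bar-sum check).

1) 0.0ms=0b +714.286ms=3/2b
2) 714.286ms=3/2b +1190.476ms=5/2b
Σ=4b of 4 (126bpm 4/4) — PASS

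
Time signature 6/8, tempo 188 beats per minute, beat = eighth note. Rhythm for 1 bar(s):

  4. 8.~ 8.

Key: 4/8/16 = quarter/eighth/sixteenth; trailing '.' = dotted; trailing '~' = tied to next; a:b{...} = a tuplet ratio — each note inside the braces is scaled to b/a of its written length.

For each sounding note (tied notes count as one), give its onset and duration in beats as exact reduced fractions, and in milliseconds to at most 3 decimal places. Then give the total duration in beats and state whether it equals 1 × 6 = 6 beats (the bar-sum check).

1) 0.0ms=0b +957.447ms=3b
2) 957.447ms=3b +957.447ms=3b
Σ=6b of 6 (188bpm 6/8) — PASS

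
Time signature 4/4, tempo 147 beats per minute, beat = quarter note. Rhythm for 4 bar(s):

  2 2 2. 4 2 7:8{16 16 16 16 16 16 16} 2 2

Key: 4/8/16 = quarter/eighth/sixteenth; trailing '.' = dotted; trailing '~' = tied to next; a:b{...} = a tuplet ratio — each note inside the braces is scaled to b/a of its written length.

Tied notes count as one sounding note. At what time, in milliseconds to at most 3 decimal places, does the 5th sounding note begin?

1. 0.0ms @ 0 + 816.327ms (2)
2. 816.327ms @ 2 + 816.327ms (2)
3. 1632.653ms @ 4 + 1224.49ms (3)
4. 2857.143ms @ 7 + 408.163ms (1)
5. 3265.306ms @ 8 + 816.327ms (2)
6. 4081.633ms @ 10 + 116.618ms (2/7)
7. 4198.251ms @ 72/7 + 116.618ms (2/7)
8. 4314.869ms @ 74/7 + 116.618ms (2/7)
9. 4431.487ms @ 76/7 + 116.618ms (2/7)
10. 4548.105ms @ 78/7 + 116.618ms (2/7)
11. 4664.723ms @ 80/7 + 116.618ms (2/7)
12. 4781.341ms @ 82/7 + 116.618ms (2/7)
13. 4897.959ms @ 12 + 816.327ms (2)
14. 5714.286ms @ 14 + 816.327ms (2)

note 5 onset = 8b = 3265.306ms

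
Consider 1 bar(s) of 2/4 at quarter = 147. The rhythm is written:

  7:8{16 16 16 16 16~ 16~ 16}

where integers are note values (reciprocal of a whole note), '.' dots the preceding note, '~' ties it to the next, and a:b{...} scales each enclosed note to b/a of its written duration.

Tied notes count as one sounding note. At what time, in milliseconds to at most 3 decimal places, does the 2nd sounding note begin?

1. 0.0ms @ 0 + 116.618ms (2/7)
2. 116.618ms @ 2/7 + 116.618ms (2/7)
3. 233.236ms @ 4/7 + 116.618ms (2/7)
4. 349.854ms @ 6/7 + 116.618ms (2/7)
5. 466.472ms @ 8/7 + 349.854ms (6/7)

note 2 onset = 2/7b = 116.618ms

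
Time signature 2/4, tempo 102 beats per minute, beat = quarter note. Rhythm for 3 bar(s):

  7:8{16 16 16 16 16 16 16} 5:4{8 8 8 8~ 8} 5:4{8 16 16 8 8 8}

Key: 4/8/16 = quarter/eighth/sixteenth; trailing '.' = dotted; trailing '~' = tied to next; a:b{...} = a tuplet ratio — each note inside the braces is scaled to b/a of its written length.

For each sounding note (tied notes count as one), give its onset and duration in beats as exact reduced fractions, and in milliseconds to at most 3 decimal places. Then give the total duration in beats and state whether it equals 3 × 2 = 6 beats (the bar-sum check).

1) 0.0ms=0b +168.067ms=2/7b
2) 168.067ms=2/7b +168.067ms=2/7b
3) 336.134ms=4/7b +168.067ms=2/7b
4) 504.202ms=6/7b +168.067ms=2/7b
5) 672.269ms=8/7b +168.067ms=2/7b
6) 840.336ms=10/7b +168.067ms=2/7b
7) 1008.403ms=12/7b +168.067ms=2/7b
8) 1176.471ms=2b +235.294ms=2/5b
9) 1411.765ms=12/5b +235.294ms=2/5b
10) 1647.059ms=14/5b +235.294ms=2/5b
11) 1882.353ms=16/5b +470.588ms=4/5b
12) 2352.941ms=4b +235.294ms=2/5b
13) 2588.235ms=22/5b +117.647ms=1/5b
14) 2705.882ms=23/5b +117.647ms=1/5b
15) 2823.529ms=24/5b +235.294ms=2/5b
16) 3058.824ms=26/5b +235.294ms=2/5b
17) 3294.118ms=28/5b +235.294ms=2/5b
Σ=6b of 6 (102bpm 2/4) — PASS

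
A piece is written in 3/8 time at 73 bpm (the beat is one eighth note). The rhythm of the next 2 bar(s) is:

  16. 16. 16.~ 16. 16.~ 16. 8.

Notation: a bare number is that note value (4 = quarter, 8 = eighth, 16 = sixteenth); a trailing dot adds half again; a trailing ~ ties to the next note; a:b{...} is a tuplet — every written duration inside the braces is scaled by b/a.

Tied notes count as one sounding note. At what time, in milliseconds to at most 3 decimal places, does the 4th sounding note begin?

1. 0.0ms @ 0 + 616.438ms (3/4)
2. 616.438ms @ 3/4 + 616.438ms (3/4)
3. 1232.877ms @ 3/2 + 1232.877ms (3/2)
4. 2465.753ms @ 3 + 1232.877ms (3/2)
5. 3698.63ms @ 9/2 + 1232.877ms (3/2)

note 4 onset = 3b = 2465.753ms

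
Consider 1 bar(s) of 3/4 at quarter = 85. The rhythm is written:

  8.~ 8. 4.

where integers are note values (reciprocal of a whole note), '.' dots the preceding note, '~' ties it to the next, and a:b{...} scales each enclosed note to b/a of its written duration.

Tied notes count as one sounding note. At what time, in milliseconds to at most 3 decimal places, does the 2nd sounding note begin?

note 2 onset = 3/2b = 1058.824ms

1. 0.0ms @ 0 + 1058.824ms (3/2)
2. 1058.824ms @ 3/2 + 1058.824ms (3/2)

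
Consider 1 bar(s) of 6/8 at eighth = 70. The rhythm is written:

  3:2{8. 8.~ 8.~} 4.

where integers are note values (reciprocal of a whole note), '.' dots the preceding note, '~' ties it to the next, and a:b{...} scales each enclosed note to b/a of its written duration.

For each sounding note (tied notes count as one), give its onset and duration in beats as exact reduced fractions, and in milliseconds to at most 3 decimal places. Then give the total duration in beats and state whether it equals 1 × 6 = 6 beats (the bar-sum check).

1) 0.0ms=0b +857.143ms=1b
2) 857.143ms=1b +4285.714ms=5b
Σ=6b of 6 (70bpm 6/8) — PASS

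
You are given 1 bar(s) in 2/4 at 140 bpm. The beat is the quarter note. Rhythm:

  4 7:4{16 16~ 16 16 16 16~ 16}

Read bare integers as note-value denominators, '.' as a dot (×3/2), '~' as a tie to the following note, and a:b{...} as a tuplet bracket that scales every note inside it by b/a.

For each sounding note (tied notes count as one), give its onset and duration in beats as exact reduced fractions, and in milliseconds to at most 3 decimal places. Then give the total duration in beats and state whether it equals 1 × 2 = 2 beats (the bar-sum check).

1) 0.0ms=0b +428.571ms=1b
2) 428.571ms=1b +61.224ms=1/7b
3) 489.796ms=8/7b +122.449ms=2/7b
4) 612.245ms=10/7b +61.224ms=1/7b
5) 673.469ms=11/7b +61.224ms=1/7b
6) 734.694ms=12/7b +122.449ms=2/7b
Σ=2b of 2 (140bpm 2/4) — PASS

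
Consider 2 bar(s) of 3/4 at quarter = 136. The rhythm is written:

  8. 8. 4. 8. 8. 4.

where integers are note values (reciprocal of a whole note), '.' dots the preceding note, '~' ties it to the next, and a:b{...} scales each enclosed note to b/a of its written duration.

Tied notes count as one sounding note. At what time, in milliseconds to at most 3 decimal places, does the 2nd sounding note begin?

1. 0.0ms @ 0 + 330.882ms (3/4)
2. 330.882ms @ 3/4 + 330.882ms (3/4)
3. 661.765ms @ 3/2 + 661.765ms (3/2)
4. 1323.529ms @ 3 + 330.882ms (3/4)
5. 1654.412ms @ 15/4 + 330.882ms (3/4)
6. 1985.294ms @ 9/2 + 661.765ms (3/2)

note 2 onset = 3/4b = 330.882ms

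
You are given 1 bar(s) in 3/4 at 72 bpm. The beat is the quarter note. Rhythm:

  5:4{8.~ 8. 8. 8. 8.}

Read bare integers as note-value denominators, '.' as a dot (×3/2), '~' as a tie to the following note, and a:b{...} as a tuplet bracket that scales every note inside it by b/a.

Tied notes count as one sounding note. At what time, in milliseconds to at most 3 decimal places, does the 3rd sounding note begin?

note 3 onset = 9/5b = 1500.0ms

1. 0.0ms @ 0 + 1000.0ms (6/5)
2. 1000.0ms @ 6/5 + 500.0ms (3/5)
3. 1500.0ms @ 9/5 + 500.0ms (3/5)
4. 2000.0ms @ 12/5 + 500.0ms (3/5)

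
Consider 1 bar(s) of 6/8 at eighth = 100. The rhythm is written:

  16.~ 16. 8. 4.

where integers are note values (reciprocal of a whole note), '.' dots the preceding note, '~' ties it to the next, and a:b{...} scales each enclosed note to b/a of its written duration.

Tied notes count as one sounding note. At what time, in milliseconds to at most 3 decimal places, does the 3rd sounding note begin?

1. 0.0ms @ 0 + 900.0ms (3/2)
2. 900.0ms @ 3/2 + 900.0ms (3/2)
3. 1800.0ms @ 3 + 1800.0ms (3)

note 3 onset = 3b = 1800.0ms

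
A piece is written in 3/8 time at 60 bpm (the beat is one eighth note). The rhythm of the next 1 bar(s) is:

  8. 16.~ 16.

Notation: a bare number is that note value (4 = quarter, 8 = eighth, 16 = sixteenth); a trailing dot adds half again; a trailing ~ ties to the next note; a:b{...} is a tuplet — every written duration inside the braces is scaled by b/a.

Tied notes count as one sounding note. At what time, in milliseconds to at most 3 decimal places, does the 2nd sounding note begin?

1. 0.0ms @ 0 + 1500.0ms (3/2)
2. 1500.0ms @ 3/2 + 1500.0ms (3/2)

note 2 onset = 3/2b = 1500.0ms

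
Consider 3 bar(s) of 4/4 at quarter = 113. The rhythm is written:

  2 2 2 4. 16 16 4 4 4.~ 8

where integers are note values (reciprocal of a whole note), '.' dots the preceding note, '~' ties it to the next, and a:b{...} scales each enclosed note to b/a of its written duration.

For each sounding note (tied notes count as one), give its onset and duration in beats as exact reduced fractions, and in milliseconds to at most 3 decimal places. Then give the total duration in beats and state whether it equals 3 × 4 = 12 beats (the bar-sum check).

1) 0.0ms=0b +1061.947ms=2b
2) 1061.947ms=2b +1061.947ms=2b
3) 2123.894ms=4b +1061.947ms=2b
4) 3185.841ms=6b +796.46ms=3/2b
5) 3982.301ms=15/2b +132.743ms=1/4b
6) 4115.044ms=31/4b +132.743ms=1/4b
7) 4247.788ms=8b +530.973ms=1b
8) 4778.761ms=9b +530.973ms=1b
9) 5309.735ms=10b +1061.947ms=2b
Σ=12b of 12 (113bpm 4/4) — PASS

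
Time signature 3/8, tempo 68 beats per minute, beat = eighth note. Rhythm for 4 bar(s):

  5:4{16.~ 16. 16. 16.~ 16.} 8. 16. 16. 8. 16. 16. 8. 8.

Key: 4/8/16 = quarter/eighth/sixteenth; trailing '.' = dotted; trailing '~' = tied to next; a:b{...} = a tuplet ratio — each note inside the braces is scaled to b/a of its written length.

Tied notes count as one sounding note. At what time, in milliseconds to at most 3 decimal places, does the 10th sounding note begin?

note 10 onset = 9b = 7941.176ms

1. 0.0ms @ 0 + 1058.824ms (6/5)
2. 1058.824ms @ 6/5 + 529.412ms (3/5)
3. 1588.235ms @ 9/5 + 1058.824ms (6/5)
4. 2647.059ms @ 3 + 1323.529ms (3/2)
5. 3970.588ms @ 9/2 + 661.765ms (3/4)
6. 4632.353ms @ 21/4 + 661.765ms (3/4)
7. 5294.118ms @ 6 + 1323.529ms (3/2)
8. 6617.647ms @ 15/2 + 661.765ms (3/4)
9. 7279.412ms @ 33/4 + 661.765ms (3/4)
10. 7941.176ms @ 9 + 1323.529ms (3/2)
11. 9264.706ms @ 21/2 + 1323.529ms (3/2)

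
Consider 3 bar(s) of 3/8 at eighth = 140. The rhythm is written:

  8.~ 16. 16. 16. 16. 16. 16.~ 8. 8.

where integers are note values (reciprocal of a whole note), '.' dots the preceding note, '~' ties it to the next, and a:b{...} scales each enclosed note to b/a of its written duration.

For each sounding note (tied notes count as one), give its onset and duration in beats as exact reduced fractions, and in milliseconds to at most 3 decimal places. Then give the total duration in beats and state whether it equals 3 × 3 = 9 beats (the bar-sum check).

1) 0.0ms=0b +964.286ms=9/4b
2) 964.286ms=9/4b +321.429ms=3/4b
3) 1285.714ms=3b +321.429ms=3/4b
4) 1607.143ms=15/4b +321.429ms=3/4b
5) 1928.571ms=9/2b +321.429ms=3/4b
6) 2250.0ms=21/4b +964.286ms=9/4b
7) 3214.286ms=15/2b +642.857ms=3/2b
Σ=9b of 9 (140bpm 3/8) — PASS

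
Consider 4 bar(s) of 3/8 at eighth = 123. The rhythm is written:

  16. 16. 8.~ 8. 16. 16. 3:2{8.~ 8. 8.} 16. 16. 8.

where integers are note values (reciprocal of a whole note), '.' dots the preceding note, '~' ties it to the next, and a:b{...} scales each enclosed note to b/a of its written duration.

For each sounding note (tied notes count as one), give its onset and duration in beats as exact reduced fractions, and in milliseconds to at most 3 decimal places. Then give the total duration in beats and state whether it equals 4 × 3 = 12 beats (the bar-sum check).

1) 0.0ms=0b +365.854ms=3/4b
2) 365.854ms=3/4b +365.854ms=3/4b
3) 731.707ms=3/2b +1463.415ms=3b
4) 2195.122ms=9/2b +365.854ms=3/4b
5) 2560.976ms=21/4b +365.854ms=3/4b
6) 2926.829ms=6b +975.61ms=2b
7) 3902.439ms=8b +487.805ms=1b
8) 4390.244ms=9b +365.854ms=3/4b
9) 4756.098ms=39/4b +365.854ms=3/4b
10) 5121.951ms=21/2b +731.707ms=3/2b
Σ=12b of 12 (123bpm 3/8) — PASS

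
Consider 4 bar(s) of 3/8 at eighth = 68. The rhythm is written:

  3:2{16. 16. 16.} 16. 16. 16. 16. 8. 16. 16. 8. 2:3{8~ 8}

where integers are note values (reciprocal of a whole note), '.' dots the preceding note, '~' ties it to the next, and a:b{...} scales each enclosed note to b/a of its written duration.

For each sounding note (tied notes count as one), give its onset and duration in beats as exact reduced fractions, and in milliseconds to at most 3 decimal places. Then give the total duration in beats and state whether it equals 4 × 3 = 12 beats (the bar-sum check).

1) 0.0ms=0b +441.176ms=1/2b
2) 441.176ms=1/2b +441.176ms=1/2b
3) 882.353ms=1b +441.176ms=1/2b
4) 1323.529ms=3/2b +661.765ms=3/4b
5) 1985.294ms=9/4b +661.765ms=3/4b
6) 2647.059ms=3b +661.765ms=3/4b
7) 3308.824ms=15/4b +661.765ms=3/4b
8) 3970.588ms=9/2b +1323.529ms=3/2b
9) 5294.118ms=6b +661.765ms=3/4b
10) 5955.882ms=27/4b +661.765ms=3/4b
11) 6617.647ms=15/2b +1323.529ms=3/2b
12) 7941.176ms=9b +2647.059ms=3b
Σ=12b of 12 (68bpm 3/8) — PASS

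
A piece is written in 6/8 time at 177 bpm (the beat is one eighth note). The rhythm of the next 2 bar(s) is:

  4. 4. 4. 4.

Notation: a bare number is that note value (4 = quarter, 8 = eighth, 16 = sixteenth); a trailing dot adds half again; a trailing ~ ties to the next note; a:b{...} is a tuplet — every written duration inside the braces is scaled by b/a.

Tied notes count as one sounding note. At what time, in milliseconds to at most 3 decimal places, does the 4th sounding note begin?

note 4 onset = 9b = 3050.847ms

1. 0.0ms @ 0 + 1016.949ms (3)
2. 1016.949ms @ 3 + 1016.949ms (3)
3. 2033.898ms @ 6 + 1016.949ms (3)
4. 3050.847ms @ 9 + 1016.949ms (3)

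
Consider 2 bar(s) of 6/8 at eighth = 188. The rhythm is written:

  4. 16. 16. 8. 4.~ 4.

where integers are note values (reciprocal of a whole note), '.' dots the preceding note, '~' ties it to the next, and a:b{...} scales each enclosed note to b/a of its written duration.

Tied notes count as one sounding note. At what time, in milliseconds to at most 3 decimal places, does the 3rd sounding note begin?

1. 0.0ms @ 0 + 957.447ms (3)
2. 957.447ms @ 3 + 239.362ms (3/4)
3. 1196.809ms @ 15/4 + 239.362ms (3/4)
4. 1436.17ms @ 9/2 + 478.723ms (3/2)
5. 1914.894ms @ 6 + 1914.894ms (6)

note 3 onset = 15/4b = 1196.809ms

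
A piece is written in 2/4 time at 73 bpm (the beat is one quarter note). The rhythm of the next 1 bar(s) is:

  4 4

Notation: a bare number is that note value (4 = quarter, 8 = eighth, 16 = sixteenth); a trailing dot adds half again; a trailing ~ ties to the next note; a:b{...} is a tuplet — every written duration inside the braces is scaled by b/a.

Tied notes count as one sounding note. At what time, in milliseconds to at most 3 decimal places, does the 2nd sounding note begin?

1. 0.0ms @ 0 + 821.918ms (1)
2. 821.918ms @ 1 + 821.918ms (1)

note 2 onset = 1b = 821.918ms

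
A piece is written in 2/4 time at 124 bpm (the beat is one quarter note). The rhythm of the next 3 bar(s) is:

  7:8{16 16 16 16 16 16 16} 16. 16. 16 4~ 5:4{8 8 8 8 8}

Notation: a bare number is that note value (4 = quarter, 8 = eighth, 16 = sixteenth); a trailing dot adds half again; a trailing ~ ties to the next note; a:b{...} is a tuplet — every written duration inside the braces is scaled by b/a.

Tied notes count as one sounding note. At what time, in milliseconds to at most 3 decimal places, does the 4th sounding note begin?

note 4 onset = 6/7b = 414.747ms

1. 0.0ms @ 0 + 138.249ms (2/7)
2. 138.249ms @ 2/7 + 138.249ms (2/7)
3. 276.498ms @ 4/7 + 138.249ms (2/7)
4. 414.747ms @ 6/7 + 138.249ms (2/7)
5. 552.995ms @ 8/7 + 138.249ms (2/7)
6. 691.244ms @ 10/7 + 138.249ms (2/7)
7. 829.493ms @ 12/7 + 138.249ms (2/7)
8. 967.742ms @ 2 + 181.452ms (3/8)
9. 1149.194ms @ 19/8 + 181.452ms (3/8)
10. 1330.645ms @ 11/4 + 120.968ms (1/4)
11. 1451.613ms @ 3 + 677.419ms (7/5)
12. 2129.032ms @ 22/5 + 193.548ms (2/5)
13. 2322.581ms @ 24/5 + 193.548ms (2/5)
14. 2516.129ms @ 26/5 + 193.548ms (2/5)
15. 2709.677ms @ 28/5 + 193.548ms (2/5)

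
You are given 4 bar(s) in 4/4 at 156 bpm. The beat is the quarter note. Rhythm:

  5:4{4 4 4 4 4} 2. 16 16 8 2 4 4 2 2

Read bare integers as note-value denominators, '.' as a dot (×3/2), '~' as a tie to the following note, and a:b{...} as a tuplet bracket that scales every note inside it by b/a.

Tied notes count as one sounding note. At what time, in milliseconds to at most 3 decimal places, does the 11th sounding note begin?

1. 0.0ms @ 0 + 307.692ms (4/5)
2. 307.692ms @ 4/5 + 307.692ms (4/5)
3. 615.385ms @ 8/5 + 307.692ms (4/5)
4. 923.077ms @ 12/5 + 307.692ms (4/5)
5. 1230.769ms @ 16/5 + 307.692ms (4/5)
6. 1538.462ms @ 4 + 1153.846ms (3)
7. 2692.308ms @ 7 + 96.154ms (1/4)
8. 2788.462ms @ 29/4 + 96.154ms (1/4)
9. 2884.615ms @ 15/2 + 192.308ms (1/2)
10. 3076.923ms @ 8 + 769.231ms (2)
11. 3846.154ms @ 10 + 384.615ms (1)
12. 4230.769ms @ 11 + 384.615ms (1)
13. 4615.385ms @ 12 + 769.231ms (2)
14. 5384.615ms @ 14 + 769.231ms (2)

note 11 onset = 10b = 3846.154ms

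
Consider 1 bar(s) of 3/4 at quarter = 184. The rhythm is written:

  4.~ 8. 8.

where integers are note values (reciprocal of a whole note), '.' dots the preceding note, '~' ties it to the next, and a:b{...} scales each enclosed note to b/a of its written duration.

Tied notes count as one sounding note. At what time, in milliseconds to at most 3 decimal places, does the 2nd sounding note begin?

1. 0.0ms @ 0 + 733.696ms (9/4)
2. 733.696ms @ 9/4 + 244.565ms (3/4)

note 2 onset = 9/4b = 733.696ms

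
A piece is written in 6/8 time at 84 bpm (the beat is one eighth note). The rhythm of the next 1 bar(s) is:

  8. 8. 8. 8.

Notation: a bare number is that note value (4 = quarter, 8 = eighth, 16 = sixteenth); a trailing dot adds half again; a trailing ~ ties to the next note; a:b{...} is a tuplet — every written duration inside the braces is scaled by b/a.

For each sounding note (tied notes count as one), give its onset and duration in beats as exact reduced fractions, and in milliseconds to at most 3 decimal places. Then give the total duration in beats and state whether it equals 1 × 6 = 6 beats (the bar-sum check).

1) 0.0ms=0b +1071.429ms=3/2b
2) 1071.429ms=3/2b +1071.429ms=3/2b
3) 2142.857ms=3b +1071.429ms=3/2b
4) 3214.286ms=9/2b +1071.429ms=3/2b
Σ=6b of 6 (84bpm 6/8) — PASS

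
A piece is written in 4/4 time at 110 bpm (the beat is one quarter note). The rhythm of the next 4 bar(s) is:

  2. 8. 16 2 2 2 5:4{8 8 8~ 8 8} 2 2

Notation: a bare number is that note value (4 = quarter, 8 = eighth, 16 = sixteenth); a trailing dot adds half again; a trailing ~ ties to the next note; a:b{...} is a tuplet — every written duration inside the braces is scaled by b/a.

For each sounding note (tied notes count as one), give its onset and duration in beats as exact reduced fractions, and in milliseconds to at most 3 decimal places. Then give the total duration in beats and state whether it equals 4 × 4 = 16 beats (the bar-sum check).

1) 0.0ms=0b +1636.364ms=3b
2) 1636.364ms=3b +409.091ms=3/4b
3) 2045.455ms=15/4b +136.364ms=1/4b
4) 2181.818ms=4b +1090.909ms=2b
5) 3272.727ms=6b +1090.909ms=2b
6) 4363.636ms=8b +1090.909ms=2b
7) 5454.545ms=10b +218.182ms=2/5b
8) 5672.727ms=52/5b +218.182ms=2/5b
9) 5890.909ms=54/5b +436.364ms=4/5b
10) 6327.273ms=58/5b +218.182ms=2/5b
11) 6545.455ms=12b +1090.909ms=2b
12) 7636.364ms=14b +1090.909ms=2b
Σ=16b of 16 (110bpm 4/4) — PASS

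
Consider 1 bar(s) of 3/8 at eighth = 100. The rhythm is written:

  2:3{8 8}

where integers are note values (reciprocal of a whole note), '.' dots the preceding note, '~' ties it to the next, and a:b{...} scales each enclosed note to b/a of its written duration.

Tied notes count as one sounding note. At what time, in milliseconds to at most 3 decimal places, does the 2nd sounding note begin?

1. 0.0ms @ 0 + 900.0ms (3/2)
2. 900.0ms @ 3/2 + 900.0ms (3/2)

note 2 onset = 3/2b = 900.0ms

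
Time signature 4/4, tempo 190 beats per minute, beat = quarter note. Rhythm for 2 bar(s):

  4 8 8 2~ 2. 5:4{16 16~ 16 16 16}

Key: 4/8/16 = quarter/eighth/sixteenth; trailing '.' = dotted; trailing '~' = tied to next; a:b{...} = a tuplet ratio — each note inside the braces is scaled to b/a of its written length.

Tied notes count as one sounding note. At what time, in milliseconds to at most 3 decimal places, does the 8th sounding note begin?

1. 0.0ms @ 0 + 315.789ms (1)
2. 315.789ms @ 1 + 157.895ms (1/2)
3. 473.684ms @ 3/2 + 157.895ms (1/2)
4. 631.579ms @ 2 + 1578.947ms (5)
5. 2210.526ms @ 7 + 63.158ms (1/5)
6. 2273.684ms @ 36/5 + 126.316ms (2/5)
7. 2400.0ms @ 38/5 + 63.158ms (1/5)
8. 2463.158ms @ 39/5 + 63.158ms (1/5)

note 8 onset = 39/5b = 2463.158ms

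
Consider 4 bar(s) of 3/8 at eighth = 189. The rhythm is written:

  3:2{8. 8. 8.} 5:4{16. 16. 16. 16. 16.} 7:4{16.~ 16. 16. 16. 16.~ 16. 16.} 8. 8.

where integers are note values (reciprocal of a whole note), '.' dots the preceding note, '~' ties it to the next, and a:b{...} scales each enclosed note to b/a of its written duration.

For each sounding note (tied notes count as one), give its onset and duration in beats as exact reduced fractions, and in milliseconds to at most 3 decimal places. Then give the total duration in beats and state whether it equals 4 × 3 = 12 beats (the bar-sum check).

1) 0.0ms=0b +317.46ms=1b
2) 317.46ms=1b +317.46ms=1b
3) 634.921ms=2b +317.46ms=1b
4) 952.381ms=3b +190.476ms=3/5b
5) 1142.857ms=18/5b +190.476ms=3/5b
6) 1333.333ms=21/5b +190.476ms=3/5b
7) 1523.81ms=24/5b +190.476ms=3/5b
8) 1714.286ms=27/5b +190.476ms=3/5b
9) 1904.762ms=6b +272.109ms=6/7b
10) 2176.871ms=48/7b +136.054ms=3/7b
11) 2312.925ms=51/7b +136.054ms=3/7b
12) 2448.98ms=54/7b +272.109ms=6/7b
13) 2721.088ms=60/7b +136.054ms=3/7b
14) 2857.143ms=9b +476.19ms=3/2b
15) 3333.333ms=21/2b +476.19ms=3/2b
Σ=12b of 12 (189bpm 3/8) — PASS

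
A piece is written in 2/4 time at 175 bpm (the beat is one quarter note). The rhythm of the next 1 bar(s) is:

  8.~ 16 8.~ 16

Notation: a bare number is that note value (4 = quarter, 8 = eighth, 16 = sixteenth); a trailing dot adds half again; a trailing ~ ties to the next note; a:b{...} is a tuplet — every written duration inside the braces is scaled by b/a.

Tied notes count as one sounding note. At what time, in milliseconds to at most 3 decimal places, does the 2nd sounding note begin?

note 2 onset = 1b = 342.857ms

1. 0.0ms @ 0 + 342.857ms (1)
2. 342.857ms @ 1 + 342.857ms (1)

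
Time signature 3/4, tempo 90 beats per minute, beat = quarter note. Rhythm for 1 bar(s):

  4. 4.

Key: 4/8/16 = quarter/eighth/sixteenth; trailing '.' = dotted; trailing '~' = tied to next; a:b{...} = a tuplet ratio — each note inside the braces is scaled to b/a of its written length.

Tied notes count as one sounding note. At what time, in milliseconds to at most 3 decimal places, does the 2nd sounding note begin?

note 2 onset = 3/2b = 1000.0ms

1. 0.0ms @ 0 + 1000.0ms (3/2)
2. 1000.0ms @ 3/2 + 1000.0ms (3/2)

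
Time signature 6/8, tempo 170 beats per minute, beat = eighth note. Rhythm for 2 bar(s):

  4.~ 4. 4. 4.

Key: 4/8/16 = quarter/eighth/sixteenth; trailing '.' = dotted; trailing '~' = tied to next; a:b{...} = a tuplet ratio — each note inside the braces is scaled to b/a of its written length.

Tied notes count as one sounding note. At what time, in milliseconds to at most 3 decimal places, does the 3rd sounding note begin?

note 3 onset = 9b = 3176.471ms

1. 0.0ms @ 0 + 2117.647ms (6)
2. 2117.647ms @ 6 + 1058.824ms (3)
3. 3176.471ms @ 9 + 1058.824ms (3)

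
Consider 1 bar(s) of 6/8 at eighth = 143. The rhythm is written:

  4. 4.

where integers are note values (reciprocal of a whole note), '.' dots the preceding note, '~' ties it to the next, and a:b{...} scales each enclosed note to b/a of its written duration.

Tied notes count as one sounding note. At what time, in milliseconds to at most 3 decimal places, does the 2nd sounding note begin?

1. 0.0ms @ 0 + 1258.741ms (3)
2. 1258.741ms @ 3 + 1258.741ms (3)

note 2 onset = 3b = 1258.741ms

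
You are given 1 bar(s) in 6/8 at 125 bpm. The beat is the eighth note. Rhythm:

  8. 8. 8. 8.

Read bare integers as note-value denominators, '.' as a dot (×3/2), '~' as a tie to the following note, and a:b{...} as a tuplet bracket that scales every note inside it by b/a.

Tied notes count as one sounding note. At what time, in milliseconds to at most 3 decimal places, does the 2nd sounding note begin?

note 2 onset = 3/2b = 720.0ms

1. 0.0ms @ 0 + 720.0ms (3/2)
2. 720.0ms @ 3/2 + 720.0ms (3/2)
3. 1440.0ms @ 3 + 720.0ms (3/2)
4. 2160.0ms @ 9/2 + 720.0ms (3/2)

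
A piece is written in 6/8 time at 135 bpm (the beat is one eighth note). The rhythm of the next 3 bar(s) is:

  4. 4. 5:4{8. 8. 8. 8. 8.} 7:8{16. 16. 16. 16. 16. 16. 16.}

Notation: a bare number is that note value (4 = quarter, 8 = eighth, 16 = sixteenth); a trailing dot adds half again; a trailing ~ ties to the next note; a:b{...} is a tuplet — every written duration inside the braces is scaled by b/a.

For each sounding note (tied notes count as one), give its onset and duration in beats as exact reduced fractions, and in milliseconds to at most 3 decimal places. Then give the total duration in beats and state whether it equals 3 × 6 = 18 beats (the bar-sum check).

1) 0.0ms=0b +1333.333ms=3b
2) 1333.333ms=3b +1333.333ms=3b
3) 2666.667ms=6b +533.333ms=6/5b
4) 3200.0ms=36/5b +533.333ms=6/5b
5) 3733.333ms=42/5b +533.333ms=6/5b
6) 4266.667ms=48/5b +533.333ms=6/5b
7) 4800.0ms=54/5b +533.333ms=6/5b
8) 5333.333ms=12b +380.952ms=6/7b
9) 5714.286ms=90/7b +380.952ms=6/7b
10) 6095.238ms=96/7b +380.952ms=6/7b
11) 6476.19ms=102/7b +380.952ms=6/7b
12) 6857.143ms=108/7b +380.952ms=6/7b
13) 7238.095ms=114/7b +380.952ms=6/7b
14) 7619.048ms=120/7b +380.952ms=6/7b
Σ=18b of 18 (135bpm 6/8) — PASS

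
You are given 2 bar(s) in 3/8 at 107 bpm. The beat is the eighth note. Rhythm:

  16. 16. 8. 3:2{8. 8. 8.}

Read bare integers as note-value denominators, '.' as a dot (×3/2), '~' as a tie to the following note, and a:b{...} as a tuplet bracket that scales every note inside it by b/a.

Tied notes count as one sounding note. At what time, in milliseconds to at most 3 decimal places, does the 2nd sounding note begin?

1. 0.0ms @ 0 + 420.561ms (3/4)
2. 420.561ms @ 3/4 + 420.561ms (3/4)
3. 841.121ms @ 3/2 + 841.121ms (3/2)
4. 1682.243ms @ 3 + 560.748ms (1)
5. 2242.991ms @ 4 + 560.748ms (1)
6. 2803.738ms @ 5 + 560.748ms (1)

note 2 onset = 3/4b = 420.561ms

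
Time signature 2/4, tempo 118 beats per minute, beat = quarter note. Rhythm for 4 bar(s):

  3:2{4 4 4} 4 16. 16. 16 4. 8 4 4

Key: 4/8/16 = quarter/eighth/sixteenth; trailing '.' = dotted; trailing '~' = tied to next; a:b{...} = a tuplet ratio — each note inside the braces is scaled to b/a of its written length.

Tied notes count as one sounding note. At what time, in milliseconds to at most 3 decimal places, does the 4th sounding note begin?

note 4 onset = 2b = 1016.949ms

1. 0.0ms @ 0 + 338.983ms (2/3)
2. 338.983ms @ 2/3 + 338.983ms (2/3)
3. 677.966ms @ 4/3 + 338.983ms (2/3)
4. 1016.949ms @ 2 + 508.475ms (1)
5. 1525.424ms @ 3 + 190.678ms (3/8)
6. 1716.102ms @ 27/8 + 190.678ms (3/8)
7. 1906.78ms @ 15/4 + 127.119ms (1/4)
8. 2033.898ms @ 4 + 762.712ms (3/2)
9. 2796.61ms @ 11/2 + 254.237ms (1/2)
10. 3050.847ms @ 6 + 508.475ms (1)
11. 3559.322ms @ 7 + 508.475ms (1)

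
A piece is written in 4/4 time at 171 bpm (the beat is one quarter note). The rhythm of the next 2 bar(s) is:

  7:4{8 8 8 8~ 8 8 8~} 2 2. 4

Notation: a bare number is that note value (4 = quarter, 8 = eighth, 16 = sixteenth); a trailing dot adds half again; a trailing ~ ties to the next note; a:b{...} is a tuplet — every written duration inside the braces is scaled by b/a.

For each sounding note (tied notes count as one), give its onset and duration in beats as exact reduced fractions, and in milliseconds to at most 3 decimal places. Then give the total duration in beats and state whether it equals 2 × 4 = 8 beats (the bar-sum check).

1) 0.0ms=0b +100.251ms=2/7b
2) 100.251ms=2/7b +100.251ms=2/7b
3) 200.501ms=4/7b +100.251ms=2/7b
4) 300.752ms=6/7b +200.501ms=4/7b
5) 501.253ms=10/7b +100.251ms=2/7b
6) 601.504ms=12/7b +802.005ms=16/7b
7) 1403.509ms=4b +1052.632ms=3b
8) 2456.14ms=7b +350.877ms=1b
Σ=8b of 8 (171bpm 4/4) — PASS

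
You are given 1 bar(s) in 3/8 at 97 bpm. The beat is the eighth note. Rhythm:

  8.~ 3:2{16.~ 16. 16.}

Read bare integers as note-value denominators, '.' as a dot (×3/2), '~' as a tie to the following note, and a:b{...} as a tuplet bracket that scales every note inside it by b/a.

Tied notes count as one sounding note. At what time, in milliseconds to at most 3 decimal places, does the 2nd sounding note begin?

1. 0.0ms @ 0 + 1546.392ms (5/2)
2. 1546.392ms @ 5/2 + 309.278ms (1/2)

note 2 onset = 5/2b = 1546.392ms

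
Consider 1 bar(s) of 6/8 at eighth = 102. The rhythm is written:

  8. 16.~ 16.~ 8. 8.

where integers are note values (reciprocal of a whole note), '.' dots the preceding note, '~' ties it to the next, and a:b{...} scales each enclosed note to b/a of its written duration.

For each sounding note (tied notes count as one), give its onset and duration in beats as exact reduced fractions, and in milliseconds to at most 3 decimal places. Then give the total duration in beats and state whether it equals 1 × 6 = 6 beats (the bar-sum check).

1) 0.0ms=0b +882.353ms=3/2b
2) 882.353ms=3/2b +1764.706ms=3b
3) 2647.059ms=9/2b +882.353ms=3/2b
Σ=6b of 6 (102bpm 6/8) — PASS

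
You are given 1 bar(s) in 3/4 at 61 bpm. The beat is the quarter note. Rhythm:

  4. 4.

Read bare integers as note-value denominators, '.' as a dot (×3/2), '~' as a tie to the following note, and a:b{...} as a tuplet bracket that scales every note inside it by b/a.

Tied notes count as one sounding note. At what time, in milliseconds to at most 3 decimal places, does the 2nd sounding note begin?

note 2 onset = 3/2b = 1475.41ms

1. 0.0ms @ 0 + 1475.41ms (3/2)
2. 1475.41ms @ 3/2 + 1475.41ms (3/2)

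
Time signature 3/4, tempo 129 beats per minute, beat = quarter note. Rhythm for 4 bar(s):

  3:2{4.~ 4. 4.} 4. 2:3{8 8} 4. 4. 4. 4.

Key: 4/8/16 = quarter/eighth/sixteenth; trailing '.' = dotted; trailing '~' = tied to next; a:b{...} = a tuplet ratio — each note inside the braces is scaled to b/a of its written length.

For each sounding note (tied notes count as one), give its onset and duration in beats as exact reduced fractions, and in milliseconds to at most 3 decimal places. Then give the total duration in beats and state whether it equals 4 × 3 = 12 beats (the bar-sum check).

1) 0.0ms=0b +930.233ms=2b
2) 930.233ms=2b +465.116ms=1b
3) 1395.349ms=3b +697.674ms=3/2b
4) 2093.023ms=9/2b +348.837ms=3/4b
5) 2441.86ms=21/4b +348.837ms=3/4b
6) 2790.698ms=6b +697.674ms=3/2b
7) 3488.372ms=15/2b +697.674ms=3/2b
8) 4186.047ms=9b +697.674ms=3/2b
9) 4883.721ms=21/2b +697.674ms=3/2b
Σ=12b of 12 (129bpm 3/4) — PASS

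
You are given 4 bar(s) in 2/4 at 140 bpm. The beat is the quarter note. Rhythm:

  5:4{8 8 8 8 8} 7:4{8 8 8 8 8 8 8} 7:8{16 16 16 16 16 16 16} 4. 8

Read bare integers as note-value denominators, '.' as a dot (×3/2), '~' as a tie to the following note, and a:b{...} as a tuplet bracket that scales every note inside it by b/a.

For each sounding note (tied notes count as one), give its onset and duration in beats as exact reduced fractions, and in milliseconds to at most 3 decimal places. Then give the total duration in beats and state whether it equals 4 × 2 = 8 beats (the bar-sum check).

1) 0.0ms=0b +171.429ms=2/5b
2) 171.429ms=2/5b +171.429ms=2/5b
3) 342.857ms=4/5b +171.429ms=2/5b
4) 514.286ms=6/5b +171.429ms=2/5b
5) 685.714ms=8/5b +171.429ms=2/5b
6) 857.143ms=2b +122.449ms=2/7b
7) 979.592ms=16/7b +122.449ms=2/7b
8) 1102.041ms=18/7b +122.449ms=2/7b
9) 1224.49ms=20/7b +122.449ms=2/7b
10) 1346.939ms=22/7b +122.449ms=2/7b
11) 1469.388ms=24/7b +122.449ms=2/7b
12) 1591.837ms=26/7b +122.449ms=2/7b
13) 1714.286ms=4b +122.449ms=2/7b
14) 1836.735ms=30/7b +122.449ms=2/7b
15) 1959.184ms=32/7b +122.449ms=2/7b
16) 2081.633ms=34/7b +122.449ms=2/7b
17) 2204.082ms=36/7b +122.449ms=2/7b
18) 2326.531ms=38/7b +122.449ms=2/7b
19) 2448.98ms=40/7b +122.449ms=2/7b
20) 2571.429ms=6b +642.857ms=3/2b
21) 3214.286ms=15/2b +214.286ms=1/2b
Σ=8b of 8 (140bpm 2/4) — PASS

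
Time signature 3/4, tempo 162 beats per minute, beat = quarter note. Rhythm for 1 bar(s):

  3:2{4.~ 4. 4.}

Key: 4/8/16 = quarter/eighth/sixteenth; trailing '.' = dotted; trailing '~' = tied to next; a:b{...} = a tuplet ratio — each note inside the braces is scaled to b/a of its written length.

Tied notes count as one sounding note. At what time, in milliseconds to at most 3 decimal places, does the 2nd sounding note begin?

1. 0.0ms @ 0 + 740.741ms (2)
2. 740.741ms @ 2 + 370.37ms (1)

note 2 onset = 2b = 740.741ms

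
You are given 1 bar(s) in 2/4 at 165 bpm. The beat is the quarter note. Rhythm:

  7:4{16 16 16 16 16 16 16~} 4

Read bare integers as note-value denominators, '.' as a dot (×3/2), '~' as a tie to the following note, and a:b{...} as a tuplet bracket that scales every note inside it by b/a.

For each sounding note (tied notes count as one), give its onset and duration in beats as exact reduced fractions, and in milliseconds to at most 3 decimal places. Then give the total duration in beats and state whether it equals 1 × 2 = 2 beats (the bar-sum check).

1) 0.0ms=0b +51.948ms=1/7b
2) 51.948ms=1/7b +51.948ms=1/7b
3) 103.896ms=2/7b +51.948ms=1/7b
4) 155.844ms=3/7b +51.948ms=1/7b
5) 207.792ms=4/7b +51.948ms=1/7b
6) 259.74ms=5/7b +51.948ms=1/7b
7) 311.688ms=6/7b +415.584ms=8/7b
Σ=2b of 2 (165bpm 2/4) — PASS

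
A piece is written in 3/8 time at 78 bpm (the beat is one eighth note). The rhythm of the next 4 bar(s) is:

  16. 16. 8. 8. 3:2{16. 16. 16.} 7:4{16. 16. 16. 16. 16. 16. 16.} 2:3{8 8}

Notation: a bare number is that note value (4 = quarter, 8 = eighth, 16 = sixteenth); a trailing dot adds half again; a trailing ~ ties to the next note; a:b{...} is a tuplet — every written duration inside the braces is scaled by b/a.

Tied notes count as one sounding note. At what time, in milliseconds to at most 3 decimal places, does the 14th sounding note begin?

1. 0.0ms @ 0 + 576.923ms (3/4)
2. 576.923ms @ 3/4 + 576.923ms (3/4)
3. 1153.846ms @ 3/2 + 1153.846ms (3/2)
4. 2307.692ms @ 3 + 1153.846ms (3/2)
5. 3461.538ms @ 9/2 + 384.615ms (1/2)
6. 3846.154ms @ 5 + 384.615ms (1/2)
7. 4230.769ms @ 11/2 + 384.615ms (1/2)
8. 4615.385ms @ 6 + 329.67ms (3/7)
9. 4945.055ms @ 45/7 + 329.67ms (3/7)
10. 5274.725ms @ 48/7 + 329.67ms (3/7)
11. 5604.396ms @ 51/7 + 329.67ms (3/7)
12. 5934.066ms @ 54/7 + 329.67ms (3/7)
13. 6263.736ms @ 57/7 + 329.67ms (3/7)
14. 6593.407ms @ 60/7 + 329.67ms (3/7)
15. 6923.077ms @ 9 + 1153.846ms (3/2)
16. 8076.923ms @ 21/2 + 1153.846ms (3/2)

note 14 onset = 60/7b = 6593.407ms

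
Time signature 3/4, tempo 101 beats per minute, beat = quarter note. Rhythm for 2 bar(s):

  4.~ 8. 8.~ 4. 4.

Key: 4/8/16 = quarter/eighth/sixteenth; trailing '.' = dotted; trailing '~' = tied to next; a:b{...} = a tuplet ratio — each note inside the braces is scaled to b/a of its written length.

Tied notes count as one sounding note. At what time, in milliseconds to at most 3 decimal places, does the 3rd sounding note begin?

note 3 onset = 9/2b = 2673.267ms

1. 0.0ms @ 0 + 1336.634ms (9/4)
2. 1336.634ms @ 9/4 + 1336.634ms (9/4)
3. 2673.267ms @ 9/2 + 891.089ms (3/2)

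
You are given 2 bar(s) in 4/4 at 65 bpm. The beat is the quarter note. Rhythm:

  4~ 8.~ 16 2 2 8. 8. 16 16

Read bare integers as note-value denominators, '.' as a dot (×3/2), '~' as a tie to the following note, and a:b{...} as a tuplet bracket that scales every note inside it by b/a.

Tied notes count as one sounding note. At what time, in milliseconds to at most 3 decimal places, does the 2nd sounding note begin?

1. 0.0ms @ 0 + 1846.154ms (2)
2. 1846.154ms @ 2 + 1846.154ms (2)
3. 3692.308ms @ 4 + 1846.154ms (2)
4. 5538.462ms @ 6 + 692.308ms (3/4)
5. 6230.769ms @ 27/4 + 692.308ms (3/4)
6. 6923.077ms @ 15/2 + 230.769ms (1/4)
7. 7153.846ms @ 31/4 + 230.769ms (1/4)

note 2 onset = 2b = 1846.154ms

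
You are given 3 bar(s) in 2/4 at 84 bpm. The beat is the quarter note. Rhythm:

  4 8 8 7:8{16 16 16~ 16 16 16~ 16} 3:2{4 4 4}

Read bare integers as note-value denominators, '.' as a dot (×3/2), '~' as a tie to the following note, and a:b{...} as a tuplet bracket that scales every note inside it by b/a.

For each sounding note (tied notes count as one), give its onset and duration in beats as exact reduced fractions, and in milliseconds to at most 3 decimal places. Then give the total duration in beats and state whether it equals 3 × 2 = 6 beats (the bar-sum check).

1) 0.0ms=0b +714.286ms=1b
2) 714.286ms=1b +357.143ms=1/2b
3) 1071.429ms=3/2b +357.143ms=1/2b
4) 1428.571ms=2b +204.082ms=2/7b
5) 1632.653ms=16/7b +204.082ms=2/7b
6) 1836.735ms=18/7b +408.163ms=4/7b
7) 2244.898ms=22/7b +204.082ms=2/7b
8) 2448.98ms=24/7b +408.163ms=4/7b
9) 2857.143ms=4b +476.19ms=2/3b
10) 3333.333ms=14/3b +476.19ms=2/3b
11) 3809.524ms=16/3b +476.19ms=2/3b
Σ=6b of 6 (84bpm 2/4) — PASS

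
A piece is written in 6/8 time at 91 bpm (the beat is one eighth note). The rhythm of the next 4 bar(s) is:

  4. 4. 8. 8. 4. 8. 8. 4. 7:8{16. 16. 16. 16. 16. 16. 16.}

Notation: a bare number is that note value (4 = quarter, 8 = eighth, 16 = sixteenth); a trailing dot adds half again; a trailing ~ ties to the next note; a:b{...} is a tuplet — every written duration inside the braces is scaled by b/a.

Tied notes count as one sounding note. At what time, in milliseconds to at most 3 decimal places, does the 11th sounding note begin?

1. 0.0ms @ 0 + 1978.022ms (3)
2. 1978.022ms @ 3 + 1978.022ms (3)
3. 3956.044ms @ 6 + 989.011ms (3/2)
4. 4945.055ms @ 15/2 + 989.011ms (3/2)
5. 5934.066ms @ 9 + 1978.022ms (3)
6. 7912.088ms @ 12 + 989.011ms (3/2)
7. 8901.099ms @ 27/2 + 989.011ms (3/2)
8. 9890.11ms @ 15 + 1978.022ms (3)
9. 11868.132ms @ 18 + 565.149ms (6/7)
10. 12433.281ms @ 132/7 + 565.149ms (6/7)
11. 12998.43ms @ 138/7 + 565.149ms (6/7)
12. 13563.579ms @ 144/7 + 565.149ms (6/7)
13. 14128.728ms @ 150/7 + 565.149ms (6/7)
14. 14693.878ms @ 156/7 + 565.149ms (6/7)
15. 15259.027ms @ 162/7 + 565.149ms (6/7)

note 11 onset = 138/7b = 12998.43ms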